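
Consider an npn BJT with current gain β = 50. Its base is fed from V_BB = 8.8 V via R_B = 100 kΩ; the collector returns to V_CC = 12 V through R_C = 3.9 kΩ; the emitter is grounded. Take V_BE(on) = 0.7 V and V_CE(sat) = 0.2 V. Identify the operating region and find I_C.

Assume active: I_B = (8.8 − 0.7)/100 = 0.081 mA, giving I_C = β·I_B = 4.05 mA.
But then V_CE = 12 − 4.05×3.9 = -3.8 V < V_CE(sat) = 0.2 V — impossible in the active region.
So the transistor is saturated. With V_CE = 0.2 V, I_C = (V_CC − 0.2)/R_C = 11.8/3.9 = 3.03 mA.
Check: β·I_B = 4.05 mA > I_C = 3.03 mA, confirming saturation.

saturation; I_C ≈ 3 mA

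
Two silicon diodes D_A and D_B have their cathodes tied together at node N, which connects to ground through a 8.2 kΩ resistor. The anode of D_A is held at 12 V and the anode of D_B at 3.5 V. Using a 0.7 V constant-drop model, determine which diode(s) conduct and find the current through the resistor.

Assume both conduct. Then node N would need to be at both 12−0.7 = 11.3 V and 3.5−0.7 = 2.8 V, which is impossible.
Assume only D_A conducts: V_N = 12 − 0.7 = 11.3 V, so I_R = 11.3/8.2 = 1.38 mA.
Check D_B: its anode-to-cathode voltage is 3.5 − 11.3 = -7.8 V < 0.7 V, so it is off. The assumption is consistent.

Only D_A conducts; I_R ≈ 1.4 mA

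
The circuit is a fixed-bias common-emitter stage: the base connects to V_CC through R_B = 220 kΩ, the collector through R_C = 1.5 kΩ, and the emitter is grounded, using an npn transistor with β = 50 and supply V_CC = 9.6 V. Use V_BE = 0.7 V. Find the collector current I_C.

I_C ≈ 2 mA

Base loop: V_CC = I_B·R_B + V_BE, so I_B = (9.6 − 0.7)/220 kΩ = 0.0405 mA.
In the active region I_C = β·I_B = 50 × 0.0405 = 2.02 mA.
Collector loop: V_CE = V_CC − I_C·R_C = 9.6 − 2.02×1.5 = 6.57 V.
Since V_CE = 6.57 V > V_CE(sat) ≈ 0.2 V, the transistor is in the active region as assumed.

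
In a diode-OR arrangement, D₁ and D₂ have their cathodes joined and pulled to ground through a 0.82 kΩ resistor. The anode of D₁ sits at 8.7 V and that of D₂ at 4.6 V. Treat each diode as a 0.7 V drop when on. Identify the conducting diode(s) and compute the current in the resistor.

Assume both conduct. Then node N would need to be at both 8.7−0.7 = 8 V and 4.6−0.7 = 3.9 V, which is impossible.
Assume only D₁ conducts: V_N = 8.7 − 0.7 = 8 V, so I_R = 8/0.82 = 9.76 mA.
Check D₂: its anode-to-cathode voltage is 4.6 − 8 = -3.4 V < 0.7 V, so it is off. The assumption is consistent.

Only D₁ conducts; I_R ≈ 9.8 mA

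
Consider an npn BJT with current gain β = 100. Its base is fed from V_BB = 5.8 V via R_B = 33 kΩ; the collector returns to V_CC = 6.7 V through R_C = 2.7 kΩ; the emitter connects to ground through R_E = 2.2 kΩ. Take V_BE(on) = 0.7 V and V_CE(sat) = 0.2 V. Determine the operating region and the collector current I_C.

Assume active: I_B = (5.8 − 0.7)/(33 + 101×2.2) = 0.02 mA, I_C = β·I_B = 2 mA.
Then V_CE = 6.7 − 2×2.7 − 2.02×2.2 = -3.14 V < 0.2 V — the active assumption fails.
Re-solve with V_CE = 0.2 V. KCL at the emitter: V_E/R_E = (V_BB−0.7−V_E)/R_B + (V_CC−0.2−V_E)/R_C, giving V_E = 3 V.
I_C = (V_CC − 0.2 − V_E)/R_C = (6.5 − 3)/2.7 = 1.3 mA.
Check: I_B = (5.1 − 3)/33 = 0.0638 mA, and β·I_B = 6.38 mA > I_C, confirming saturation.

saturation; I_C ≈ 1.3 mA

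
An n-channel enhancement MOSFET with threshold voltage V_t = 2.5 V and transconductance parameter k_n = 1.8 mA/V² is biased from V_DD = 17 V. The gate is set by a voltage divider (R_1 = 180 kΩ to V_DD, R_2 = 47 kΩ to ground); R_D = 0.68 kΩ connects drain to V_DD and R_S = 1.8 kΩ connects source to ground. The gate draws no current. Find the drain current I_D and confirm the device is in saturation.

I_D ≈ 0.27 mA

V_G = V_DD·R_2/(R_1+R_2) = 17×47/227 = 3.52 V.
Assume saturation: I_D = (k_n/2)(V_GS − V_t)² with V_GS = V_G − I_D·R_S = 3.52 − 1.8·I_D.
Substituting gives 2.92·I_D² − 4.3·I_D + 0.936 = 0, with roots I_D = 0.265 or 1.21 mA.
The root I_D = 1.21 mA gives V_GS = 1.34 V ≤ V_t, so take I_D = 0.265 mA.
Then V_GS = 3.04 V and V_DS = V_DD − I_D(R_D+R_S) = 17 − 0.265×2.48 = 16.3 V.
Saturation requires V_DS ≥ V_GS − V_t = 0.543 V; 16.3 ≥ 0.543 ✓.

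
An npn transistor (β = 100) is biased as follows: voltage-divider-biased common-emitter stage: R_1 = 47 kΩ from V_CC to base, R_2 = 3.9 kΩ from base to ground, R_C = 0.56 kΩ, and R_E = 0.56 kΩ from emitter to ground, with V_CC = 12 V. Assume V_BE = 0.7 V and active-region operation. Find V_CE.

Thevenize the base divider: V_Th = V_CC·R_2/(R_1+R_2) = 12×3.9/50.9 = 0.919 V, R_Th = R_1‖R_2 = 3.6 kΩ.
Base-emitter loop: V_Th = I_B·R_Th + V_BE + (β+1)I_B·R_E, so I_B = (0.919 − 0.7) / (3.6 + 101×0.56) = 0.00365 mA.
I_C = β·I_B = 100×0.00365 = 0.365 mA, and I_E = (β+1)I_B = 0.368 mA.
V_CE = V_CC − I_C·R_C − I_E·R_E = 12 − 0.365×0.56 − 0.368×0.56 = 11.6 V.
V_CE = 11.6 V > 0.2 V confirms active-region operation.

V_CE ≈ 12 V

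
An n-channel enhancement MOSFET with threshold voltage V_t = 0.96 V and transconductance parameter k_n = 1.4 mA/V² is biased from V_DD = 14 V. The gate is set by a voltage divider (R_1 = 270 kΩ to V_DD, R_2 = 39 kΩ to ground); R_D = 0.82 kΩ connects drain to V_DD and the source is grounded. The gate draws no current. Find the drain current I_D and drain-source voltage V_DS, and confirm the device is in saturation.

V_G = V_DD·R_2/(R_1+R_2) = 14×39/309 = 1.77 V. With the source grounded, V_GS = V_G = 1.77 V.
Assume saturation: I_D = (k_n/2)(V_GS − V_t)² = (1.4/2)×(1.77 − 0.96)² = 0.7×0.807² = 0.456 mA.
V_DS = V_DD − I_D·R_D = 14 − 0.456×0.82 = 13.6 V.
Saturation requires V_DS ≥ V_GS − V_t = 0.807 V; 13.6 ≥ 0.807 ✓.

I_D ≈ 0.46 mA, V_DS ≈ 14 V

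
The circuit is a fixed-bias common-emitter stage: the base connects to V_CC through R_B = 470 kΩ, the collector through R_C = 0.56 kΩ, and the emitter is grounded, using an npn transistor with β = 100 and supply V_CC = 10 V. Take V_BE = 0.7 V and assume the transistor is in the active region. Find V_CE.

V_CE ≈ 8.9 V

Base loop: V_CC = I_B·R_B + V_BE, so I_B = (10 − 0.7)/470 kΩ = 0.0198 mA.
In the active region I_C = β·I_B = 100 × 0.0198 = 1.98 mA.
Collector loop: V_CE = V_CC − I_C·R_C = 10 − 1.98×0.56 = 8.89 V.
Since V_CE = 8.89 V > V_CE(sat) ≈ 0.2 V, the transistor is in the active region as assumed.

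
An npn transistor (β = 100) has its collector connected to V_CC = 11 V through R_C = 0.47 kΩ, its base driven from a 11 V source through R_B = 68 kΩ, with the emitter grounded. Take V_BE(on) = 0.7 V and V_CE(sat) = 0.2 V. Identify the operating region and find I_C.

active; I_C ≈ 15 mA

Assume active. Base-emitter loop: I_B = (V_BB − V_BE)/R_B = (11 − 0.7)/68 = 0.151 mA.
I_C = β·I_B = 100×0.151 = 15.1 mA.
V_CE = V_CC − I_C·R_C = 11 − 15.1×0.47 = 3.88 V > V_CE(sat), so the active-region assumption holds.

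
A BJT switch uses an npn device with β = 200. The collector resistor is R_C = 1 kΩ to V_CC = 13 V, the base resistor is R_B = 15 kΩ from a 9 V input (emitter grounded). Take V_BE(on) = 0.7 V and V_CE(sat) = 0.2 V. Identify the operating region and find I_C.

saturation; I_C ≈ 13 mA

Assume active: I_B = (9 − 0.7)/15 = 0.553 mA, giving I_C = β·I_B = 111 mA.
But then V_CE = 13 − 111×1 = -97.7 V < V_CE(sat) = 0.2 V — impossible in the active region.
So the transistor is saturated. With V_CE = 0.2 V, I_C = (V_CC − 0.2)/R_C = 12.8/1 = 12.8 mA.
Check: β·I_B = 111 mA > I_C = 12.8 mA, confirming saturation.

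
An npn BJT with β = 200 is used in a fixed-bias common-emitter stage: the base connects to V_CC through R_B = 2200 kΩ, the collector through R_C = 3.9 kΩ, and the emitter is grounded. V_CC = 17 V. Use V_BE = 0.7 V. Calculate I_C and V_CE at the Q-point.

I_C ≈ 1.5 mA, V_CE ≈ 11 V

Base loop: V_CC = I_B·R_B + V_BE, so I_B = (17 − 0.7)/2200 kΩ = 0.00741 mA.
In the active region I_C = β·I_B = 200 × 0.00741 = 1.48 mA.
Collector loop: V_CE = V_CC − I_C·R_C = 17 − 1.48×3.9 = 11.2 V.
Since V_CE = 11.2 V > V_CE(sat) ≈ 0.2 V, the transistor is in the active region as assumed.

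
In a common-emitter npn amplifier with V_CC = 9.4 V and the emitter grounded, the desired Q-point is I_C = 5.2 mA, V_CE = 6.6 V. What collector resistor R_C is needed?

Collector loop: V_CC = I_C·R_C + V_CE.
R_C = (V_CC − V_CE)/I_C = (9.4 − 6.6)/5.2 = 0.538 kΩ.

R_C ≈ 0.54 kΩ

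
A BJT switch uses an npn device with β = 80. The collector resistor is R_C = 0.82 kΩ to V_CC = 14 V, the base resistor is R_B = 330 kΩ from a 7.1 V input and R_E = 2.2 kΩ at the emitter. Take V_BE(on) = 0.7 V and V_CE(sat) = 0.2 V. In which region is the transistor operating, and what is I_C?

active; I_C ≈ 1 mA

Assume active. Base-emitter loop: I_B = (V_BB − V_BE)/(R_B + (β+1)R_E) = (7.1 − 0.7)/(330 + 81×2.2) = 0.0126 mA.
I_C = β·I_B = 80×0.0126 = 1.01 mA.
V_CE = V_CC − I_C·R_C − I_E·R_E = 14 − 1.01×0.82 − 1.02×2.2 = 10.9 V > V_CE(sat), so the active-region assumption holds.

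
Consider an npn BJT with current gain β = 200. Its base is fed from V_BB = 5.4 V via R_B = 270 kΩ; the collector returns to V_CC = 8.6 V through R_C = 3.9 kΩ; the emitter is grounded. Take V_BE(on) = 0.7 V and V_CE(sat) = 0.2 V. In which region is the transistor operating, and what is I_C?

Assume active: I_B = (5.4 − 0.7)/270 = 0.0174 mA, giving I_C = β·I_B = 3.48 mA.
But then V_CE = 8.6 − 3.48×3.9 = -4.98 V < V_CE(sat) = 0.2 V — impossible in the active region.
So the transistor is saturated. With V_CE = 0.2 V, I_C = (V_CC − 0.2)/R_C = 8.4/3.9 = 2.15 mA.
Check: β·I_B = 3.48 mA > I_C = 2.15 mA, confirming saturation.

saturation; I_C ≈ 2.2 mA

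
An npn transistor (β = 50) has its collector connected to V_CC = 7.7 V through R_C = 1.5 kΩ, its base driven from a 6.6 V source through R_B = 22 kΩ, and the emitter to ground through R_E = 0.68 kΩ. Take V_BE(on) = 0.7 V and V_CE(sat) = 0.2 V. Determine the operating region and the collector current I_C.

Assume active: I_B = (6.6 − 0.7)/(22 + 51×0.68) = 0.104 mA, I_C = β·I_B = 5.2 mA.
Then V_CE = 7.7 − 5.2×1.5 − 5.31×0.68 = -3.72 V < 0.2 V — the active assumption fails.
Re-solve with V_CE = 0.2 V. KCL at the emitter: V_E/R_E = (V_BB−0.7−V_E)/R_B + (V_CC−0.2−V_E)/R_C, giving V_E = 2.41 V.
I_C = (V_CC − 0.2 − V_E)/R_C = (7.5 − 2.41)/1.5 = 3.39 mA.
Check: I_B = (5.9 − 2.41)/22 = 0.158 mA, and β·I_B = 7.92 mA > I_C, confirming saturation.

saturation; I_C ≈ 3.4 mA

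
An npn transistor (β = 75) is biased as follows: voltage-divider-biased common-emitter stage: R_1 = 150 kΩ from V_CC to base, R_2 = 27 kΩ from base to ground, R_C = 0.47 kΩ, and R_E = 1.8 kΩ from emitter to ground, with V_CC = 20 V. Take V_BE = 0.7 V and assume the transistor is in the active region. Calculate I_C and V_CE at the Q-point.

I_C ≈ 1.1 mA, V_CE ≈ 17 V

Thevenize the base divider: V_Th = V_CC·R_2/(R_1+R_2) = 20×27/177 = 3.05 V, R_Th = R_1‖R_2 = 22.9 kΩ.
Base-emitter loop: V_Th = I_B·R_Th + V_BE + (β+1)I_B·R_E, so I_B = (3.05 − 0.7) / (22.9 + 76×1.8) = 0.0147 mA.
I_C = β·I_B = 75×0.0147 = 1.1 mA, and I_E = (β+1)I_B = 1.12 mA.
V_CE = V_CC − I_C·R_C − I_E·R_E = 20 − 1.1×0.47 − 1.12×1.8 = 17.5 V.
V_CE = 17.5 V > 0.2 V confirms active-region operation.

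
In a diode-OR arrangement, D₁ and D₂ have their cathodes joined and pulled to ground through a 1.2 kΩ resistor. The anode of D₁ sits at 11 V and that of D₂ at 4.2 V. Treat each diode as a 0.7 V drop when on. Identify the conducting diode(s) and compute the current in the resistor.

Only D₁ conducts; I_R ≈ 8.6 mA

Assume both conduct. Then node N would need to be at both 11−0.7 = 10.3 V and 4.2−0.7 = 3.5 V, which is impossible.
Assume only D₁ conducts: V_N = 11 − 0.7 = 10.3 V, so I_R = 10.3/1.2 = 8.58 mA.
Check D₂: its anode-to-cathode voltage is 4.2 − 10.3 = -6.1 V < 0.7 V, so it is off. The assumption is consistent.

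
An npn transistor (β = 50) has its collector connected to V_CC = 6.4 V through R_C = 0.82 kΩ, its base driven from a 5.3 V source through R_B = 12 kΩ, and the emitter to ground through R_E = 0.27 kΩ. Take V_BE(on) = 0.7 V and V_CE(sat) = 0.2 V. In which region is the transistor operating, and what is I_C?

Assume active: I_B = (5.3 − 0.7)/(12 + 51×0.27) = 0.179 mA, I_C = β·I_B = 8.93 mA.
Then V_CE = 6.4 − 8.93×0.82 − 9.1×0.27 = -3.38 V < 0.2 V — the active assumption fails.
Re-solve with V_CE = 0.2 V. KCL at the emitter: V_E/R_E = (V_BB−0.7−V_E)/R_B + (V_CC−0.2−V_E)/R_C, giving V_E = 1.59 V.
I_C = (V_CC − 0.2 − V_E)/R_C = (6.2 − 1.59)/0.82 = 5.63 mA.
Check: I_B = (4.6 − 1.59)/12 = 0.251 mA, and β·I_B = 12.6 mA > I_C, confirming saturation.

saturation; I_C ≈ 5.6 mA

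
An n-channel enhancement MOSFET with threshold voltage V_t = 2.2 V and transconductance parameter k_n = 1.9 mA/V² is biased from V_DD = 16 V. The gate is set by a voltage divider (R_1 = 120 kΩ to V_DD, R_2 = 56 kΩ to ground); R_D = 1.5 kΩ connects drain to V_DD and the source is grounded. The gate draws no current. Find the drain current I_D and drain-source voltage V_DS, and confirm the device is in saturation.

V_G = V_DD·R_2/(R_1+R_2) = 16×56/176 = 5.09 V. With the source grounded, V_GS = V_G = 5.09 V.
Assume saturation: I_D = (k_n/2)(V_GS − V_t)² = (1.9/2)×(5.09 − 2.2)² = 0.95×2.89² = 7.94 mA.
V_DS = V_DD − I_D·R_D = 16 − 7.94×1.5 = 4.09 V.
Saturation requires V_DS ≥ V_GS − V_t = 2.89 V; 4.09 ≥ 2.89 ✓.

I_D ≈ 7.9 mA, V_DS ≈ 4.1 V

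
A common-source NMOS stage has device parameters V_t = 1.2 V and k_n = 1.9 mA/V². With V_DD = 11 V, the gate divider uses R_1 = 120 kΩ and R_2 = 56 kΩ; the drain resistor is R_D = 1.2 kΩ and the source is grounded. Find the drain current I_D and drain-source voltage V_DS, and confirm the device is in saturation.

I_D ≈ 5 mA, V_DS ≈ 5 V

V_G = V_DD·R_2/(R_1+R_2) = 11×56/176 = 3.5 V. With the source grounded, V_GS = V_G = 3.5 V.
Assume saturation: I_D = (k_n/2)(V_GS − V_t)² = (1.9/2)×(3.5 − 1.2)² = 0.95×2.3² = 5.03 mA.
V_DS = V_DD − I_D·R_D = 11 − 5.03×1.2 = 4.97 V.
Saturation requires V_DS ≥ V_GS − V_t = 2.3 V; 4.97 ≥ 2.3 ✓.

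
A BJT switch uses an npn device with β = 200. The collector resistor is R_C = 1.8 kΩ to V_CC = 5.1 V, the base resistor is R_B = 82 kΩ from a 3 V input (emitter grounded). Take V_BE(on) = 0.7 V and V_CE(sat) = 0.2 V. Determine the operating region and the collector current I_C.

saturation; I_C ≈ 2.7 mA

Assume active: I_B = (3 − 0.7)/82 = 0.028 mA, giving I_C = β·I_B = 5.61 mA.
But then V_CE = 5.1 − 5.61×1.8 = -5 V < V_CE(sat) = 0.2 V — impossible in the active region.
So the transistor is saturated. With V_CE = 0.2 V, I_C = (V_CC − 0.2)/R_C = 4.9/1.8 = 2.72 mA.
Check: β·I_B = 5.61 mA > I_C = 2.72 mA, confirming saturation.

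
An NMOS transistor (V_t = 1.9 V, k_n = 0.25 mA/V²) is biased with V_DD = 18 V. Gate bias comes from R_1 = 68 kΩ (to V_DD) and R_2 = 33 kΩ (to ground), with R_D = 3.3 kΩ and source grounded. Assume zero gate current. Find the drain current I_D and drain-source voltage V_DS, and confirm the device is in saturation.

I_D ≈ 2 mA, V_DS ≈ 11 V

V_G = V_DD·R_2/(R_1+R_2) = 18×33/101 = 5.88 V. With the source grounded, V_GS = V_G = 5.88 V.
Assume saturation: I_D = (k_n/2)(V_GS − V_t)² = (0.25/2)×(5.88 − 1.9)² = 0.125×3.98² = 1.98 mA.
V_DS = V_DD − I_D·R_D = 18 − 1.98×3.3 = 11.5 V.
Saturation requires V_DS ≥ V_GS − V_t = 3.98 V; 11.5 ≥ 3.98 ✓.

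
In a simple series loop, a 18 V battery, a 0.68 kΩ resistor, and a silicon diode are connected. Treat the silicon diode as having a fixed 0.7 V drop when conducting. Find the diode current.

I ≈ 25 mA

KVL around the loop: 18 = V_D + I·R = 0.7 + I × 0.68 kΩ.
So I = (18 − 0.7) / 0.68 kΩ = 17.3 / 0.68 = 25.4 mA.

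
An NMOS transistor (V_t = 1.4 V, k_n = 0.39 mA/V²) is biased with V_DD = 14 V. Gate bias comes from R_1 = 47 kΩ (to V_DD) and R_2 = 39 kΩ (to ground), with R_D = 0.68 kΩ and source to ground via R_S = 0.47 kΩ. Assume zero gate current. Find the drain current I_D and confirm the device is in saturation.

V_G = V_DD·R_2/(R_1+R_2) = 14×39/86 = 6.35 V.
Assume saturation: I_D = (k_n/2)(V_GS − V_t)² with V_GS = V_G − I_D·R_S = 6.35 − 0.47·I_D.
Substituting gives 0.0431·I_D² − 1.91·I_D + 4.78 = 0, with roots I_D = 2.66 or 41.6 mA.
The root I_D = 41.6 mA gives V_GS = -13.2 V ≤ V_t, so take I_D = 2.66 mA.
Then V_GS = 5.1 V and V_DS = V_DD − I_D(R_D+R_S) = 14 − 2.66×1.15 = 10.9 V.
Saturation requires V_DS ≥ V_GS − V_t = 3.7 V; 10.9 ≥ 3.7 ✓.

I_D ≈ 2.7 mA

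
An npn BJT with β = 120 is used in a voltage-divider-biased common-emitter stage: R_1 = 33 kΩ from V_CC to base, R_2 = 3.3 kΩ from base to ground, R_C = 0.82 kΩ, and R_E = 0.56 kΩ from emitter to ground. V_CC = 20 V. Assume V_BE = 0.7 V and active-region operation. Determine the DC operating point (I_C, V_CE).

I_C ≈ 1.9 mA, V_CE ≈ 17 V

Thevenize the base divider: V_Th = V_CC·R_2/(R_1+R_2) = 20×3.3/36.3 = 1.82 V, R_Th = R_1‖R_2 = 3 kΩ.
Base-emitter loop: V_Th = I_B·R_Th + V_BE + (β+1)I_B·R_E, so I_B = (1.82 − 0.7) / (3 + 121×0.56) = 0.0158 mA.
I_C = β·I_B = 120×0.0158 = 1.9 mA, and I_E = (β+1)I_B = 1.91 mA.
V_CE = V_CC − I_C·R_C − I_E·R_E = 20 − 1.9×0.82 − 1.91×0.56 = 17.4 V.
V_CE = 17.4 V > 0.2 V confirms active-region operation.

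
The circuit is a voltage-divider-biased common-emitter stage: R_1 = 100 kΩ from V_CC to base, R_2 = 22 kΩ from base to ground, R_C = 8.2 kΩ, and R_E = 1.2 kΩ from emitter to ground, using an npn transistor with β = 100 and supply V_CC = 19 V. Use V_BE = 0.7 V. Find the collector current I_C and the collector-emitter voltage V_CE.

I_C ≈ 2 mA, V_CE ≈ 0.57 V

Thevenize the base divider: V_Th = V_CC·R_2/(R_1+R_2) = 19×22/122 = 3.43 V, R_Th = R_1‖R_2 = 18 kΩ.
Base-emitter loop: V_Th = I_B·R_Th + V_BE + (β+1)I_B·R_E, so I_B = (3.43 − 0.7) / (18 + 101×1.2) = 0.0196 mA.
I_C = β·I_B = 100×0.0196 = 1.96 mA, and I_E = (β+1)I_B = 1.98 mA.
V_CE = V_CC − I_C·R_C − I_E·R_E = 19 − 1.96×8.2 − 1.98×1.2 = 0.571 V.
V_CE = 0.571 V > 0.2 V confirms active-region operation.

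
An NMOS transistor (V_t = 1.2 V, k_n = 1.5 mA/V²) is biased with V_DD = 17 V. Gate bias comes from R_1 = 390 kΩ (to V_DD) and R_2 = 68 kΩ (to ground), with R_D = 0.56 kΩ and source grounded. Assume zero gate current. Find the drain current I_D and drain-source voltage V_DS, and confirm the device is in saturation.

I_D ≈ 1.3 mA, V_DS ≈ 16 V

V_G = V_DD·R_2/(R_1+R_2) = 17×68/458 = 2.52 V. With the source grounded, V_GS = V_G = 2.52 V.
Assume saturation: I_D = (k_n/2)(V_GS − V_t)² = (1.5/2)×(2.52 − 1.2)² = 0.75×1.32² = 1.31 mA.
V_DS = V_DD − I_D·R_D = 17 − 1.31×0.56 = 16.3 V.
Saturation requires V_DS ≥ V_GS − V_t = 1.32 V; 16.3 ≥ 1.32 ✓.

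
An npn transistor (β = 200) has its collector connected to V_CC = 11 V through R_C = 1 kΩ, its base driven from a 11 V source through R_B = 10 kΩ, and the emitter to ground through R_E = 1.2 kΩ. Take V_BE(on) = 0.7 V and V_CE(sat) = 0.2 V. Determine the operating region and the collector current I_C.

Assume active: I_B = (11 − 0.7)/(10 + 201×1.2) = 0.041 mA, I_C = β·I_B = 8.2 mA.
Then V_CE = 11 − 8.2×1 − 8.24×1.2 = -7.09 V < 0.2 V — the active assumption fails.
Re-solve with V_CE = 0.2 V. KCL at the emitter: V_E/R_E = (V_BB−0.7−V_E)/R_B + (V_CC−0.2−V_E)/R_C, giving V_E = 6.12 V.
I_C = (V_CC − 0.2 − V_E)/R_C = (10.8 − 6.12)/1 = 4.68 mA.
Check: I_B = (10.3 − 6.12)/10 = 0.418 mA, and β·I_B = 83.6 mA > I_C, confirming saturation.

saturation; I_C ≈ 4.7 mA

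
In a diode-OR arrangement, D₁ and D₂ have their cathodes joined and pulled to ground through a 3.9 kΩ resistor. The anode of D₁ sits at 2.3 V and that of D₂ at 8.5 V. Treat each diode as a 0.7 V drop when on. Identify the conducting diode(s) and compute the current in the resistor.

Only D₂ conducts; I_R ≈ 2 mA

Assume both conduct. Then node N would need to be at both 2.3−0.7 = 1.6 V and 8.5−0.7 = 7.8 V, which is impossible.
Assume only D₂ conducts: V_N = 8.5 − 0.7 = 7.8 V, so I_R = 7.8/3.9 = 2 mA.
Check D₁: its anode-to-cathode voltage is 2.3 − 7.8 = -5.5 V < 0.7 V, so it is off. The assumption is consistent.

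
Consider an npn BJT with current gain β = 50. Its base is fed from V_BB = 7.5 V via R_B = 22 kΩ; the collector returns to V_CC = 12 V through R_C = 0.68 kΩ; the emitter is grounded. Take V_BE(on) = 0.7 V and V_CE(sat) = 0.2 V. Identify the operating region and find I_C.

active; I_C ≈ 15 mA

Assume active. Base-emitter loop: I_B = (V_BB − V_BE)/R_B = (7.5 − 0.7)/22 = 0.309 mA.
I_C = β·I_B = 50×0.309 = 15.5 mA.
V_CE = V_CC − I_C·R_C = 12 − 15.5×0.68 = 1.49 V > V_CE(sat), so the active-region assumption holds.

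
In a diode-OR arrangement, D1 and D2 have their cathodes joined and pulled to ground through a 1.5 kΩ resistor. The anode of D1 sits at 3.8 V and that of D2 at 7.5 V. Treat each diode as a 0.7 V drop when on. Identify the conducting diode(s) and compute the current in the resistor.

Only D2 conducts; I_R ≈ 4.5 mA

Assume both conduct. Then node N would need to be at both 3.8−0.7 = 3.1 V and 7.5−0.7 = 6.8 V, which is impossible.
Assume only D2 conducts: V_N = 7.5 − 0.7 = 6.8 V, so I_R = 6.8/1.5 = 4.53 mA.
Check D1: its anode-to-cathode voltage is 3.8 − 6.8 = -3 V < 0.7 V, so it is off. The assumption is consistent.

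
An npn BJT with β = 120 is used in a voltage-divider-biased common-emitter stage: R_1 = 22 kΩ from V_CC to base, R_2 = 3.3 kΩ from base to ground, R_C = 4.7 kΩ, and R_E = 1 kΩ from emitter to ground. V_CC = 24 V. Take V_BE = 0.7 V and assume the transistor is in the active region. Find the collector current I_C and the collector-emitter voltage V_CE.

I_C ≈ 2.4 mA, V_CE ≈ 11 V

Thevenize the base divider: V_Th = V_CC·R_2/(R_1+R_2) = 24×3.3/25.3 = 3.13 V, R_Th = R_1‖R_2 = 2.87 kΩ.
Base-emitter loop: V_Th = I_B·R_Th + V_BE + (β+1)I_B·R_E, so I_B = (3.13 − 0.7) / (2.87 + 121×1) = 0.0196 mA.
I_C = β·I_B = 120×0.0196 = 2.35 mA, and I_E = (β+1)I_B = 2.37 mA.
V_CE = V_CC − I_C·R_C − I_E·R_E = 24 − 2.35×4.7 − 2.37×1 = 10.6 V.
V_CE = 10.6 V > 0.2 V confirms active-region operation.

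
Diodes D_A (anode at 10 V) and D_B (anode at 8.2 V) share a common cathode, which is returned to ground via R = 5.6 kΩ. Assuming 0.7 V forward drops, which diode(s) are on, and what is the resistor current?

Assume both conduct. Then node N would need to be at both 10−0.7 = 9.3 V and 8.2−0.7 = 7.5 V, which is impossible.
Assume only D_A conducts: V_N = 10 − 0.7 = 9.3 V, so I_R = 9.3/5.6 = 1.66 mA.
Check D_B: its anode-to-cathode voltage is 8.2 − 9.3 = -1.1 V < 0.7 V, so it is off. The assumption is consistent.

Only D_A conducts; I_R ≈ 1.7 mA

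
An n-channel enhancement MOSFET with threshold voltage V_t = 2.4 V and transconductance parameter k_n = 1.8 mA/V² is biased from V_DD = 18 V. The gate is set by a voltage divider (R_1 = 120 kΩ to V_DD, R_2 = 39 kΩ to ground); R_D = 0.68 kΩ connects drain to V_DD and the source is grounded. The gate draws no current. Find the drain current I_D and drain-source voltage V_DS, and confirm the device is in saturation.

V_G = V_DD·R_2/(R_1+R_2) = 18×39/159 = 4.42 V. With the source grounded, V_GS = V_G = 4.42 V.
Assume saturation: I_D = (k_n/2)(V_GS − V_t)² = (1.8/2)×(4.42 − 2.4)² = 0.9×2.02² = 3.65 mA.
V_DS = V_DD − I_D·R_D = 18 − 3.65×0.68 = 15.5 V.
Saturation requires V_DS ≥ V_GS − V_t = 2.02 V; 15.5 ≥ 2.02 ✓.

I_D ≈ 3.7 mA, V_DS ≈ 16 V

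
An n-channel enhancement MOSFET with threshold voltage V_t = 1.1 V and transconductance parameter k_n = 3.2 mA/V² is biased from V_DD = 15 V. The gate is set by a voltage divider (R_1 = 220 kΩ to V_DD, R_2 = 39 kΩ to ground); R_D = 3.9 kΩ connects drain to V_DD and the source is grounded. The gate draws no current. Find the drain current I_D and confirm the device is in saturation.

V_G = V_DD·R_2/(R_1+R_2) = 15×39/259 = 2.26 V. With the source grounded, V_GS = V_G = 2.26 V.
Assume saturation: I_D = (k_n/2)(V_GS − V_t)² = (3.2/2)×(2.26 − 1.1)² = 1.6×1.16² = 2.15 mA.
V_DS = V_DD − I_D·R_D = 15 − 2.15×3.9 = 6.62 V.
Saturation requires V_DS ≥ V_GS − V_t = 1.16 V; 6.62 ≥ 1.16 ✓.

I_D ≈ 2.1 mA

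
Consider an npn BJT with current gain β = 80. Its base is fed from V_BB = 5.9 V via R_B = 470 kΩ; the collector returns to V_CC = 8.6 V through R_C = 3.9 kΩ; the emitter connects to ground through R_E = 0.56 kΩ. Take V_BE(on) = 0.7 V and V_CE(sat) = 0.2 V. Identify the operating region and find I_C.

Assume active. Base-emitter loop: I_B = (V_BB − V_BE)/(R_B + (β+1)R_E) = (5.9 − 0.7)/(470 + 81×0.56) = 0.0101 mA.
I_C = β·I_B = 80×0.0101 = 0.807 mA.
V_CE = V_CC − I_C·R_C − I_E·R_E = 8.6 − 0.807×3.9 − 0.817×0.56 = 4.99 V > V_CE(sat), so the active-region assumption holds.

active; I_C ≈ 0.81 mA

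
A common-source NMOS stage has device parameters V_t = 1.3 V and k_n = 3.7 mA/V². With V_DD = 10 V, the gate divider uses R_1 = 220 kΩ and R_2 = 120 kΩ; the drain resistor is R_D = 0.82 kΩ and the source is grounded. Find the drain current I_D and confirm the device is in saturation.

V_G = V_DD·R_2/(R_1+R_2) = 10×120/340 = 3.53 V. With the source grounded, V_GS = V_G = 3.53 V.
Assume saturation: I_D = (k_n/2)(V_GS − V_t)² = (3.7/2)×(3.53 − 1.3)² = 1.85×2.23² = 9.2 mA.
V_DS = V_DD − I_D·R_D = 10 − 9.2×0.82 = 2.46 V.
Saturation requires V_DS ≥ V_GS − V_t = 2.23 V; 2.46 ≥ 2.23 ✓.

I_D ≈ 9.2 mA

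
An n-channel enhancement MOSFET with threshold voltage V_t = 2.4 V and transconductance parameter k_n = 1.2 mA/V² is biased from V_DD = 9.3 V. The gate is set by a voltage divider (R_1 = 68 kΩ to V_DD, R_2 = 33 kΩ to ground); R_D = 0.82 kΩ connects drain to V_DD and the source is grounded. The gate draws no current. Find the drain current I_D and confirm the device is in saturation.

I_D ≈ 0.24 mA

V_G = V_DD·R_2/(R_1+R_2) = 9.3×33/101 = 3.04 V. With the source grounded, V_GS = V_G = 3.04 V.
Assume saturation: I_D = (k_n/2)(V_GS − V_t)² = (1.2/2)×(3.04 − 2.4)² = 0.6×0.639² = 0.245 mA.
V_DS = V_DD − I_D·R_D = 9.3 − 0.245×0.82 = 9.1 V.
Saturation requires V_DS ≥ V_GS − V_t = 0.639 V; 9.1 ≥ 0.639 ✓.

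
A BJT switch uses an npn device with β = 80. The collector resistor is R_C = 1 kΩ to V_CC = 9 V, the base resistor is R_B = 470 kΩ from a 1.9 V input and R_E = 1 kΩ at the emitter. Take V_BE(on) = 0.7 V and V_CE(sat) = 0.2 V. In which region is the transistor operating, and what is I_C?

Assume active. Base-emitter loop: I_B = (V_BB − V_BE)/(R_B + (β+1)R_E) = (1.9 − 0.7)/(470 + 81×1) = 0.00218 mA.
I_C = β·I_B = 80×0.00218 = 0.174 mA.
V_CE = V_CC − I_C·R_C − I_E·R_E = 9 − 0.174×1 − 0.176×1 = 8.65 V > V_CE(sat), so the active-region assumption holds.

active; I_C ≈ 0.17 mA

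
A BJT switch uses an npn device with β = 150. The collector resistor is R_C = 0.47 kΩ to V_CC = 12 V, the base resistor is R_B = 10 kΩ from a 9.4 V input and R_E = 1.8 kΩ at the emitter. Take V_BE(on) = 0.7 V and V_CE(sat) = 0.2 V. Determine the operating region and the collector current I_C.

Assume active. Base-emitter loop: I_B = (V_BB − V_BE)/(R_B + (β+1)R_E) = (9.4 − 0.7)/(10 + 151×1.8) = 0.0309 mA.
I_C = β·I_B = 150×0.0309 = 4.63 mA.
V_CE = V_CC − I_C·R_C − I_E·R_E = 12 − 4.63×0.47 − 4.66×1.8 = 1.43 V > V_CE(sat), so the active-region assumption holds.

active; I_C ≈ 4.6 mA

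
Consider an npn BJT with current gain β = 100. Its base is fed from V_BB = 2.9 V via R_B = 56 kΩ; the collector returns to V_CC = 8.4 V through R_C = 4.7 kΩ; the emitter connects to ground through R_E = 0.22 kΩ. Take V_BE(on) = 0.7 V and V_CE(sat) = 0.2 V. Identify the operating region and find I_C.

Assume active: I_B = (2.9 − 0.7)/(56 + 101×0.22) = 0.0281 mA, I_C = β·I_B = 2.81 mA.
Then V_CE = 8.4 − 2.81×4.7 − 2.84×0.22 = -5.44 V < 0.2 V — the active assumption fails.
Re-solve with V_CE = 0.2 V. KCL at the emitter: V_E/R_E = (V_BB−0.7−V_E)/R_B + (V_CC−0.2−V_E)/R_C, giving V_E = 0.374 V.
I_C = (V_CC − 0.2 − V_E)/R_C = (8.2 − 0.374)/4.7 = 1.67 mA.
Check: I_B = (2.2 − 0.374)/56 = 0.0326 mA, and β·I_B = 3.26 mA > I_C, confirming saturation.

saturation; I_C ≈ 1.7 mA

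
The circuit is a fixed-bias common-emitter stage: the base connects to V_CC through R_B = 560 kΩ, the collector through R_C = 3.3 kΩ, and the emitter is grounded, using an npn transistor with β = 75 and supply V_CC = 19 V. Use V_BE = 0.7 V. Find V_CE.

Base loop: V_CC = I_B·R_B + V_BE, so I_B = (19 − 0.7)/560 kΩ = 0.0327 mA.
In the active region I_C = β·I_B = 75 × 0.0327 = 2.45 mA.
Collector loop: V_CE = V_CC − I_C·R_C = 19 − 2.45×3.3 = 10.9 V.
Since V_CE = 10.9 V > V_CE(sat) ≈ 0.2 V, the transistor is in the active region as assumed.

V_CE ≈ 11 V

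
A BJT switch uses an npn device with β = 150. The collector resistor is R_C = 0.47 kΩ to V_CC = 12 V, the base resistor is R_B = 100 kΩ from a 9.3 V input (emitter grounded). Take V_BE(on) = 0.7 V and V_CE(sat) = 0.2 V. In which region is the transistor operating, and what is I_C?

Assume active. Base-emitter loop: I_B = (V_BB − V_BE)/R_B = (9.3 − 0.7)/100 = 0.086 mA.
I_C = β·I_B = 150×0.086 = 12.9 mA.
V_CE = V_CC − I_C·R_C = 12 − 12.9×0.47 = 5.94 V > V_CE(sat), so the active-region assumption holds.

active; I_C ≈ 13 mA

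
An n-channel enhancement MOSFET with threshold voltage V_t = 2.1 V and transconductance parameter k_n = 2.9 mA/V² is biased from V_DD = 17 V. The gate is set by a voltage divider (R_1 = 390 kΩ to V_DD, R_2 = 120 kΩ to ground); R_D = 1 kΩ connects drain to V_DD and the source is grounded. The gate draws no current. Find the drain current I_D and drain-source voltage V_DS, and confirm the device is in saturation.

V_G = V_DD·R_2/(R_1+R_2) = 17×120/510 = 4 V. With the source grounded, V_GS = V_G = 4 V.
Assume saturation: I_D = (k_n/2)(V_GS − V_t)² = (2.9/2)×(4 − 2.1)² = 1.45×1.9² = 5.23 mA.
V_DS = V_DD − I_D·R_D = 17 − 5.23×1 = 11.8 V.
Saturation requires V_DS ≥ V_GS − V_t = 1.9 V; 11.8 ≥ 1.9 ✓.

I_D ≈ 5.2 mA, V_DS ≈ 12 V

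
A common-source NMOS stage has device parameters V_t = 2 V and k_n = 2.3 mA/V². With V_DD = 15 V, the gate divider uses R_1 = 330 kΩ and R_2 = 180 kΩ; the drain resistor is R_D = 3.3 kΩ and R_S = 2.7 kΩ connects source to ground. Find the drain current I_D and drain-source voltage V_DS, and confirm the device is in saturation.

I_D ≈ 0.89 mA, V_DS ≈ 9.6 V

V_G = V_DD·R_2/(R_1+R_2) = 15×180/510 = 5.29 V.
Assume saturation: I_D = (k_n/2)(V_GS − V_t)² with V_GS = V_G − I_D·R_S = 5.29 − 2.7·I_D.
Substituting gives 8.38·I_D² − 21.5·I_D + 12.5 = 0, with roots I_D = 0.894 or 1.67 mA.
The root I_D = 1.67 mA gives V_GS = 0.796 V ≤ V_t, so take I_D = 0.894 mA.
Then V_GS = 2.88 V and V_DS = V_DD − I_D(R_D+R_S) = 15 − 0.894×6 = 9.64 V.
Saturation requires V_DS ≥ V_GS − V_t = 0.881 V; 9.64 ≥ 0.881 ✓.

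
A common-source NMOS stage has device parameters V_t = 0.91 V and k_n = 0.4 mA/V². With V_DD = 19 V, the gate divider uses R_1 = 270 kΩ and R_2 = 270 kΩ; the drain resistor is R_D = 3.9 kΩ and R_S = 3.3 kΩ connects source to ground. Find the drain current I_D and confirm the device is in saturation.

V_G = V_DD·R_2/(R_1+R_2) = 19×270/540 = 9.5 V.
Assume saturation: I_D = (k_n/2)(V_GS − V_t)² with V_GS = V_G − I_D·R_S = 9.5 − 3.3·I_D.
Substituting gives 2.18·I_D² − 12.3·I_D + 14.8 = 0, with roots I_D = 1.72 or 3.95 mA.
The root I_D = 3.95 mA gives V_GS = -3.53 V ≤ V_t, so take I_D = 1.72 mA.
Then V_GS = 3.84 V and V_DS = V_DD − I_D(R_D+R_S) = 19 − 1.72×7.2 = 6.65 V.
Saturation requires V_DS ≥ V_GS − V_t = 2.93 V; 6.65 ≥ 2.93 ✓.

I_D ≈ 1.7 mA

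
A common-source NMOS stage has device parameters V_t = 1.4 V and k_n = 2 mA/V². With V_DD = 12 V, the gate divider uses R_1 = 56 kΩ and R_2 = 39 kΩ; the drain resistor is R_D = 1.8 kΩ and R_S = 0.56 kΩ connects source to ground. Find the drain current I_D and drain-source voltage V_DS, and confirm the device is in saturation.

I_D ≈ 3.1 mA, V_DS ≈ 4.6 V

V_G = V_DD·R_2/(R_1+R_2) = 12×39/95 = 4.93 V.
Assume saturation: I_D = (k_n/2)(V_GS − V_t)² with V_GS = V_G − I_D·R_S = 4.93 − 0.56·I_D.
Substituting gives 0.314·I_D² − 4.95·I_D + 12.4 = 0, with roots I_D = 3.14 or 12.6 mA.
The root I_D = 12.6 mA gives V_GS = -2.16 V ≤ V_t, so take I_D = 3.14 mA.
Then V_GS = 3.17 V and V_DS = V_DD − I_D(R_D+R_S) = 12 − 3.14×2.36 = 4.6 V.
Saturation requires V_DS ≥ V_GS − V_t = 1.77 V; 4.6 ≥ 1.77 ✓.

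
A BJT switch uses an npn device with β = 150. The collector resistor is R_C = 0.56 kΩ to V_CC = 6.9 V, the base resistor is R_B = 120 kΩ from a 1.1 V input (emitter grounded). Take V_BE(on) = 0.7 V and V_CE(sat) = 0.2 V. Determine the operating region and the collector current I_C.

active; I_C ≈ 0.5 mA

Assume active. Base-emitter loop: I_B = (V_BB − V_BE)/R_B = (1.1 − 0.7)/120 = 0.00333 mA.
I_C = β·I_B = 150×0.00333 = 0.5 mA.
V_CE = V_CC − I_C·R_C = 6.9 − 0.5×0.56 = 6.62 V > V_CE(sat), so the active-region assumption holds.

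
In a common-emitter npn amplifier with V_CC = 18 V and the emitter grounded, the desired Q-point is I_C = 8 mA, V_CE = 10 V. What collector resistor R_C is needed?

Collector loop: V_CC = I_C·R_C + V_CE.
R_C = (V_CC − V_CE)/I_C = (18 − 10)/8 = 1 kΩ.

R_C ≈ 1 kΩ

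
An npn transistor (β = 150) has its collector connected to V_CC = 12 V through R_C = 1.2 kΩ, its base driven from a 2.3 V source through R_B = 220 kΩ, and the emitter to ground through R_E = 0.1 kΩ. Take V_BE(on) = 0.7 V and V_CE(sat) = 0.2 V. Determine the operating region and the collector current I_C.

active; I_C ≈ 1 mA

Assume active. Base-emitter loop: I_B = (V_BB − V_BE)/(R_B + (β+1)R_E) = (2.3 − 0.7)/(220 + 151×0.1) = 0.00681 mA.
I_C = β·I_B = 150×0.00681 = 1.02 mA.
V_CE = V_CC − I_C·R_C − I_E·R_E = 12 − 1.02×1.2 − 1.03×0.1 = 10.7 V > V_CE(sat), so the active-region assumption holds.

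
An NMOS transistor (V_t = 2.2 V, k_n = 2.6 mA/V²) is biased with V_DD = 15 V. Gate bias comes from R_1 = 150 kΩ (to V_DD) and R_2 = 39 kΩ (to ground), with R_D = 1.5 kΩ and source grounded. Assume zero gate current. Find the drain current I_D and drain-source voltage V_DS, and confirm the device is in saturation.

V_G = V_DD·R_2/(R_1+R_2) = 15×39/189 = 3.1 V. With the source grounded, V_GS = V_G = 3.1 V.
Assume saturation: I_D = (k_n/2)(V_GS − V_t)² = (2.6/2)×(3.1 − 2.2)² = 1.3×0.895² = 1.04 mA.
V_DS = V_DD − I_D·R_D = 15 − 1.04×1.5 = 13.4 V.
Saturation requires V_DS ≥ V_GS − V_t = 0.895 V; 13.4 ≥ 0.895 ✓.

I_D ≈ 1 mA, V_DS ≈ 13 V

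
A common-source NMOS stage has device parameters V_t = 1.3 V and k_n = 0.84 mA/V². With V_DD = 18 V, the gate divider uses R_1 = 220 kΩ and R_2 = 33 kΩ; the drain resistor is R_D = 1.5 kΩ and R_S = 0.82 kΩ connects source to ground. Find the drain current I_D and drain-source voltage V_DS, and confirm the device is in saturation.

V_G = V_DD·R_2/(R_1+R_2) = 18×33/253 = 2.35 V.
Assume saturation: I_D = (k_n/2)(V_GS − V_t)² with V_GS = V_G − I_D·R_S = 2.35 − 0.82·I_D.
Substituting gives 0.282·I_D² − 1.72·I_D + 0.461 = 0, with roots I_D = 0.281 or 5.82 mA.
The root I_D = 5.82 mA gives V_GS = -2.42 V ≤ V_t, so take I_D = 0.281 mA.
Then V_GS = 2.12 V and V_DS = V_DD − I_D(R_D+R_S) = 18 − 0.281×2.32 = 17.3 V.
Saturation requires V_DS ≥ V_GS − V_t = 0.818 V; 17.3 ≥ 0.818 ✓.

I_D ≈ 0.28 mA, V_DS ≈ 17 V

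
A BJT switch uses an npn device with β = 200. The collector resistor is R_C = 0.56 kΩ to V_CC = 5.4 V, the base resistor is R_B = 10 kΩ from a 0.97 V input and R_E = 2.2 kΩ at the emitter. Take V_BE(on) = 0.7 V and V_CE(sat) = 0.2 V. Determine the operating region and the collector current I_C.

Assume active. Base-emitter loop: I_B = (V_BB − V_BE)/(R_B + (β+1)R_E) = (0.97 − 0.7)/(10 + 201×2.2) = 0.000597 mA.
I_C = β·I_B = 200×0.000597 = 0.119 mA.
V_CE = V_CC − I_C·R_C − I_E·R_E = 5.4 − 0.119×0.56 − 0.12×2.2 = 5.07 V > V_CE(sat), so the active-region assumption holds.

active; I_C ≈ 0.12 mA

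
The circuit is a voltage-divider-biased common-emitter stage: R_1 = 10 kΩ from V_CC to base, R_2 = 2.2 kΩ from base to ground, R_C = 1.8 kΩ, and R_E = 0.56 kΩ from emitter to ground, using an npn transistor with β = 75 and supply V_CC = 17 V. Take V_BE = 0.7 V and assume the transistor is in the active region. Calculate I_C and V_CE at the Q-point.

Thevenize the base divider: V_Th = V_CC·R_2/(R_1+R_2) = 17×2.2/12.2 = 3.07 V, R_Th = R_1‖R_2 = 1.8 kΩ.
Base-emitter loop: V_Th = I_B·R_Th + V_BE + (β+1)I_B·R_E, so I_B = (3.07 − 0.7) / (1.8 + 76×0.56) = 0.0533 mA.
I_C = β·I_B = 75×0.0533 = 4 mA, and I_E = (β+1)I_B = 4.05 mA.
V_CE = V_CC − I_C·R_C − I_E·R_E = 17 − 4×1.8 − 4.05×0.56 = 7.53 V.
V_CE = 7.53 V > 0.2 V confirms active-region operation.

I_C ≈ 4 mA, V_CE ≈ 7.5 V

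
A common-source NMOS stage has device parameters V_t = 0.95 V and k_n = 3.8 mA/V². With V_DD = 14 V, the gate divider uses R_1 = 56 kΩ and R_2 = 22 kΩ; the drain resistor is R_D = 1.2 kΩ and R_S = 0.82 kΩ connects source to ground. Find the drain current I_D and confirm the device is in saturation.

V_G = V_DD·R_2/(R_1+R_2) = 14×22/78 = 3.95 V.
Assume saturation: I_D = (k_n/2)(V_GS − V_t)² with V_GS = V_G − I_D·R_S = 3.95 − 0.82·I_D.
Substituting gives 1.28·I_D² − 10.3·I_D + 17.1 = 0, with roots I_D = 2.31 or 5.78 mA.
The root I_D = 5.78 mA gives V_GS = -0.795 V ≤ V_t, so take I_D = 2.31 mA.
Then V_GS = 2.05 V and V_DS = V_DD − I_D(R_D+R_S) = 14 − 2.31×2.02 = 9.33 V.
Saturation requires V_DS ≥ V_GS − V_t = 1.1 V; 9.33 ≥ 1.1 ✓.

I_D ≈ 2.3 mA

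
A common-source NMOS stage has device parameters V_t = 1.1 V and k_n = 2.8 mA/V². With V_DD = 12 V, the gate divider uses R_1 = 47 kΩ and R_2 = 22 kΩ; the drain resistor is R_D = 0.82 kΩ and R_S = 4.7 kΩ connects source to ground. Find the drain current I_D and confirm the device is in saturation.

V_G = V_DD·R_2/(R_1+R_2) = 12×22/69 = 3.83 V.
Assume saturation: I_D = (k_n/2)(V_GS − V_t)² with V_GS = V_G − I_D·R_S = 3.83 − 4.7·I_D.
Substituting gives 30.9·I_D² − 36.9·I_D + 10.4 = 0, with roots I_D = 0.458 or 0.734 mA.
The root I_D = 0.734 mA gives V_GS = 0.376 V ≤ V_t, so take I_D = 0.458 mA.
Then V_GS = 1.67 V and V_DS = V_DD − I_D(R_D+R_S) = 12 − 0.458×5.52 = 9.47 V.
Saturation requires V_DS ≥ V_GS − V_t = 0.572 V; 9.47 ≥ 0.572 ✓.

I_D ≈ 0.46 mA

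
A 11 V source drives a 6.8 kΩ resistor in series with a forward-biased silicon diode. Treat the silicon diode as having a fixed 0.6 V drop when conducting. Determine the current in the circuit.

I ≈ 1.5 mA

KVL around the loop: 11 = V_D + I·R = 0.6 + I × 6.8 kΩ.
So I = (11 − 0.6) / 6.8 kΩ = 10.4 / 6.8 = 1.53 mA.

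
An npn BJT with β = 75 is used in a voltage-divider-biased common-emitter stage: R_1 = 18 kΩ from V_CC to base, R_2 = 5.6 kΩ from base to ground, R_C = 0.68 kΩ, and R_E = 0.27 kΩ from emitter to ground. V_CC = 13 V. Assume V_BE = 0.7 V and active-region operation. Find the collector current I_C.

Thevenize the base divider: V_Th = V_CC·R_2/(R_1+R_2) = 13×5.6/23.6 = 3.08 V, R_Th = R_1‖R_2 = 4.27 kΩ.
Base-emitter loop: V_Th = I_B·R_Th + V_BE + (β+1)I_B·R_E, so I_B = (3.08 − 0.7) / (4.27 + 76×0.27) = 0.0962 mA.
I_C = β·I_B = 75×0.0962 = 7.21 mA, and I_E = (β+1)I_B = 7.31 mA.
V_CE = V_CC − I_C·R_C − I_E·R_E = 13 − 7.21×0.68 − 7.31×0.27 = 6.12 V.
V_CE = 6.12 V > 0.2 V confirms active-region operation.

I_C ≈ 7.2 mA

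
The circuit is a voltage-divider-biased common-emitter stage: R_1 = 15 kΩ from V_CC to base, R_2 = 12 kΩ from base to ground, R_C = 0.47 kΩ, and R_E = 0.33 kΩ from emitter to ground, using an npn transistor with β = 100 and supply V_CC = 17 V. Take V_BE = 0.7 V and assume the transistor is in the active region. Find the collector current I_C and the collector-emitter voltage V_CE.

Thevenize the base divider: V_Th = V_CC·R_2/(R_1+R_2) = 17×12/27 = 7.56 V, R_Th = R_1‖R_2 = 6.67 kΩ.
Base-emitter loop: V_Th = I_B·R_Th + V_BE + (β+1)I_B·R_E, so I_B = (7.56 − 0.7) / (6.67 + 101×0.33) = 0.171 mA.
I_C = β·I_B = 100×0.171 = 17.1 mA, and I_E = (β+1)I_B = 17.3 mA.
V_CE = V_CC − I_C·R_C − I_E·R_E = 17 − 17.1×0.47 − 17.3×0.33 = 3.23 V.
V_CE = 3.23 V > 0.2 V confirms active-region operation.

I_C ≈ 17 mA, V_CE ≈ 3.2 V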